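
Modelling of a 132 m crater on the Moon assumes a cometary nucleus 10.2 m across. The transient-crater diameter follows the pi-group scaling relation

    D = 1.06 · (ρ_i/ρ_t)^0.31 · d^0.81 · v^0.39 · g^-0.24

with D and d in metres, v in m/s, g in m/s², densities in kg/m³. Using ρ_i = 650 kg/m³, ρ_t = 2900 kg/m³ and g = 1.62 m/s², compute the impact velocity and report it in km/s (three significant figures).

Rearranging for v: v = [D / (1.06 · (650/2900)^0.31 · 10.2^0.81 · 1.62^-0.24)]^(1/0.39).
(650/2900)^0.31 = 0.6290
10.2^0.81 = 6.561
1.62^-0.24 = 0.8907
Denominator = 1.06 × 0.6290 × 6.561 × 0.8907 = 3.896
D / 3.896 = 132 / 3.896 = 33.88
v = 33.88^(1/0.39) = 33.88^2.5641 = 8374 m/s

v ≈ 8.37 km/s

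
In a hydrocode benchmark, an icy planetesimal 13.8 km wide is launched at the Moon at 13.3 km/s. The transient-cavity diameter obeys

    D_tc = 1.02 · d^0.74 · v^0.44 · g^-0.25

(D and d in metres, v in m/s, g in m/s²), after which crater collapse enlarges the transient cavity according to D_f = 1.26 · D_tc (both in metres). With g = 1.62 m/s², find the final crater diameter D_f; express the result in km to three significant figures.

In SI: d = 13800 m, v = 13300 m/s.
d^0.74 = 13800^0.74 = 1157
v^0.44 = 13300^0.44 = 65.24
g^-0.25 = 1.62^-0.25 = 0.8864
D_tc = 1.02 × 1157 × 65.24 × 0.8864 = 68250 m
D_f = 1.26 × 68250 = 85995 m
     = 86.00 km

D_f ≈ 86.0 km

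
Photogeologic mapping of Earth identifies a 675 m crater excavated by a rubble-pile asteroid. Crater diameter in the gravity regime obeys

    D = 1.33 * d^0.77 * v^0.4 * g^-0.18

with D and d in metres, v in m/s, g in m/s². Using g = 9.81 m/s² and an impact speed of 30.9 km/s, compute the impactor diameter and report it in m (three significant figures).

Rearranging for d: d = [D / (1.33 · 30900^0.4 · 9.81^-0.18)]^(1/0.77).
30900^0.4 = 62.51
9.81^-0.18 = 0.6630
Denominator = 1.33 × 62.51 × 0.6630 = 55.12
D / 55.12 = 675 / 55.12 = 12.25
d = 12.25^(1/0.77) = 12.25^1.2987 = 25.89 m

d ≈ 25.9 m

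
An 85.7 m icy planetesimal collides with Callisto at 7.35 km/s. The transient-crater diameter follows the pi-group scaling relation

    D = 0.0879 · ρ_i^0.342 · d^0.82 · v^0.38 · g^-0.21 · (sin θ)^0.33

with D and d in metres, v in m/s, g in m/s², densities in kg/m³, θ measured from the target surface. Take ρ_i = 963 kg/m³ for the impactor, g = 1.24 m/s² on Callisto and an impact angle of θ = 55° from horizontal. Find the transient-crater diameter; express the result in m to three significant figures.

D ≈ 934 m

In SI units: v = 7350 m/s.
ρ_i^0.342 = 963^0.342 = 10.48
d^0.82 = 85.7^0.82 = 38.46
v^0.38 = 7350^0.38 = 29.46
g^-0.21 = 1.24^-0.21 = 0.9558
(sin 55°)^0.33 = 0.8192^0.33 = 0.9363
D = 0.0879 × 10.48 × 38.46 × 29.46 × 0.9558 × 0.9363 = 934.1 m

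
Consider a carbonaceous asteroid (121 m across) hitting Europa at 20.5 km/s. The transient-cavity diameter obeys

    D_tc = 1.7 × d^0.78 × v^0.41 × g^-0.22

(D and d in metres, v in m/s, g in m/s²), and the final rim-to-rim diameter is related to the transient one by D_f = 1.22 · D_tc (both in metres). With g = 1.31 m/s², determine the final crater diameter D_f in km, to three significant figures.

v = 20500 m/s.
d^0.78 = 121^0.78 = 42.13
v^0.41 = 20500^0.41 = 58.59
g^-0.22 = 1.31^-0.22 = 0.9423
D_tc = 1.7 × 42.13 × 58.59 × 0.9423 = 3954 m
D_f = 1.22 × 3954 = 4824 m
     = 4.824 km

D_f ≈ 4.82 km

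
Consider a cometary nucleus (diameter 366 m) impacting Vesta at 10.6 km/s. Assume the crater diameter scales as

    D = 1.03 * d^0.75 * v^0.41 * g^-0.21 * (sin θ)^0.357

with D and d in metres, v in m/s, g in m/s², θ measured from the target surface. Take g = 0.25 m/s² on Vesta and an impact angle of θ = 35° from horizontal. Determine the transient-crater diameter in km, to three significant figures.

In SI units: v = 10600 m/s.
d^0.75 = 366^0.75 = 83.68
v^0.41 = 10600^0.41 = 44.71
g^-0.21 = 0.25^-0.21 = 1.338
(sin 35°)^0.357 = 0.5736^0.357 = 0.8200
D = 1.03 × 83.68 × 44.71 × 1.338 × 0.8200 = 4228 m
   = 4.228 km

D ≈ 4.23 km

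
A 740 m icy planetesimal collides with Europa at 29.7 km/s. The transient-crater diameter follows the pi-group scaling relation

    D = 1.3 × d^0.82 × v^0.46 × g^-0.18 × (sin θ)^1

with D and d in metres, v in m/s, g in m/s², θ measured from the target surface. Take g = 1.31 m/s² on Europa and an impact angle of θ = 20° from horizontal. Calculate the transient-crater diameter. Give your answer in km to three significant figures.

In SI units: v = 29700 m/s.
d^0.82 = 740^0.82 = 225.3
v^0.46 = 29700^0.46 = 114.1
g^-0.18 = 1.31^-0.18 = 0.9526
(sin 20°)^1 = 0.3420^1 = 0.3420
D = 1.3 × 225.3 × 114.1 × 0.9526 × 0.3420 = 10887 m
   = 10.89 km

D ≈ 10.9 km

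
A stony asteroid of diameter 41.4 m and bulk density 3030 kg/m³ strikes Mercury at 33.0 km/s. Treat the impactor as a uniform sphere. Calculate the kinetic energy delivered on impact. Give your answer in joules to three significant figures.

E ≈ 6.13 × 10^16 J

v = 33000 m/s.
Mass m = (π/6) ρ d³ = (π/6) × 3030 × (41.4)³ = 1.126 × 10^8 kg
E = ½ m v² = 0.5 × 1.126 × 10^8 × (33000)² = 6.131 × 10^16 J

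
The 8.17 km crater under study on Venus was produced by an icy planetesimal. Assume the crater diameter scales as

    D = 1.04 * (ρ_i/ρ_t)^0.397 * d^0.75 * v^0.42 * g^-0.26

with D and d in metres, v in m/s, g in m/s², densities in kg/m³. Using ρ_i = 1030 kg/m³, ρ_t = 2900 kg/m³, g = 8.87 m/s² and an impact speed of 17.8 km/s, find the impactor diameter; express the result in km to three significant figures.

Rearranging for d: d = [D / (1.04 · (1030/2900)^0.397 · 17800^0.42 · 8.87^-0.26)]^(1/0.75).
D = 8170 m.
(1030/2900)^0.397 = 0.6630
17800^0.42 = 60.98
8.87^-0.26 = 0.5669
Denominator = 1.04 × 0.6630 × 60.98 × 0.5669 = 23.84
D / 23.84 = 8170 / 23.84 = 342.7
d = 342.7^(1/0.75) = 342.7^1.3333 = 2398 m

d ≈ 2.40 km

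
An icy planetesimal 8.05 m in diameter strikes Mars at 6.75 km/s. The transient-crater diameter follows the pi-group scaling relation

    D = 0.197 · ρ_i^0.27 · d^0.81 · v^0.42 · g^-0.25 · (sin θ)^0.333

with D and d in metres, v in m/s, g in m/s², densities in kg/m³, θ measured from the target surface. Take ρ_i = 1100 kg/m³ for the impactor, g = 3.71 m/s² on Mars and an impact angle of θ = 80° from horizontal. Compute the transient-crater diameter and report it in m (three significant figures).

D ≈ 206 m

In SI units: v = 6750 m/s.
ρ_i^0.27 = 1100^0.27 = 6.625
d^0.81 = 8.05^0.81 = 5.416
v^0.42 = 6750^0.42 = 40.58
g^-0.25 = 3.71^-0.25 = 0.7205
(sin 80°)^0.333 = 0.9848^0.333 = 0.9949
D = 0.197 × 6.625 × 5.416 × 40.58 × 0.7205 × 0.9949 = 205.6 m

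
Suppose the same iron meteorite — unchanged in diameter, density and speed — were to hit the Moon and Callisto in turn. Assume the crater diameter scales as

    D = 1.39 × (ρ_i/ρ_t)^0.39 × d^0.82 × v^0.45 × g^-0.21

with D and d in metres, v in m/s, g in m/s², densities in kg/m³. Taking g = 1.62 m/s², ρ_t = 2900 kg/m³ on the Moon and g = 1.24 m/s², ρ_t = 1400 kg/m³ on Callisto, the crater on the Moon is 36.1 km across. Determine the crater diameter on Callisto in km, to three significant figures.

D ≈ 50.7 km

The impactor-only factors (d, v, ρ_i) cancel in the ratio, leaving D_Callisto/D_Moon = (g_Callisto/g_Moon)^-0.21 · (ρ_t,Moon/ρ_t,Callisto)^0.39.
(1.24/1.62)^-0.21 = 0.7654^-0.21 = 1.058
(2900/1400)^0.39 = 2.071^0.39 = 1.328
Ratio = 1.058 × 1.328 = 1.405
D_Callisto = 1.405 × 36.1 km = 50.7 km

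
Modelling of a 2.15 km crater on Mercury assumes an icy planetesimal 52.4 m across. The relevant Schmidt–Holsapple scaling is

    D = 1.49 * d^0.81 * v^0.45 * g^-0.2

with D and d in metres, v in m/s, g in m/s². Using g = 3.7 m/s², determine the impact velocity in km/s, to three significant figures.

v ≈ 15.1 km/s

Rearranging for v: v = [D / (1.49 · 52.4^0.81 · 3.7^-0.2)]^(1/0.45).
D = 2150 m.
52.4^0.81 = 24.70
3.7^-0.2 = 0.7698
Denominator = 1.49 × 24.70 × 0.7698 = 28.33
D / 28.33 = 2150 / 28.33 = 75.89
v = 75.89^(1/0.45) = 75.89^2.2222 = 15071 m/s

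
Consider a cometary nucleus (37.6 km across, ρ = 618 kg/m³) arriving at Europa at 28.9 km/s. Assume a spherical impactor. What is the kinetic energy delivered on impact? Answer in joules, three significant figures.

d = 37600 m; v = 28900 m/s.
Mass m = (π/6) ρ d³ = (π/6) × 618 × (37600)³ = 1.720 × 10^16 kg
E = ½ m v² = 0.5 × 1.720 × 10^16 × (28900)² = 7.183 × 10^24 J

E ≈ 7.18 × 10^24 J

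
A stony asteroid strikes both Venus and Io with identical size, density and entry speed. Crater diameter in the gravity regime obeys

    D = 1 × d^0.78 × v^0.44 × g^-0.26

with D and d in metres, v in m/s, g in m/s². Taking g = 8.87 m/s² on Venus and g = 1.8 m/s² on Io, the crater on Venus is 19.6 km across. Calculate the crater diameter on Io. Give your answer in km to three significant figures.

All impactor-dependent factors cancel in the ratio, leaving D_Io/D_Venus = (g_Io/g_Venus)^-0.26.
(1.8/8.87)^-0.26 = 0.2029^-0.26 = 1.514
D_Io = 1.514 × 19.6 km = 29.7 km

D ≈ 29.7 km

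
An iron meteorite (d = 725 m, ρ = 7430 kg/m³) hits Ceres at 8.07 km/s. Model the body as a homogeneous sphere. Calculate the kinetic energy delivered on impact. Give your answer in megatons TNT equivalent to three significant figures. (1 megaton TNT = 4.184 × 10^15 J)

E ≈ 11500 Mt TNT

v = 8070 m/s.
Mass m = (π/6) ρ d³ = (π/6) × 7430 × (725)³ = 1.483 × 10^12 kg
E = ½ m v² = 0.5 × 1.483 × 10^12 × (8070)² = 4.829 × 10^19 J
   = 4.829 × 10^19 / 4.184×10^15 = 11542 Mt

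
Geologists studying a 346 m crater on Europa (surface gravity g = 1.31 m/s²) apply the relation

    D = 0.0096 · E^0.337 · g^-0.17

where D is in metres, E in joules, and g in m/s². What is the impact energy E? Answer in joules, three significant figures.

Rearranging: E = [D / (0.0096 · g^-0.17)]^(1/0.337).
g^-0.17 = 1.31^-0.17 = 0.9551
D / (0.0096 × 0.9551) = 346 / (9.169 × 10^-3) = 3.774 × 10^4
E = (3.774 × 10^4)^2.9674 = 3.812 × 10^13 J

E ≈ 3.81 × 10^13 J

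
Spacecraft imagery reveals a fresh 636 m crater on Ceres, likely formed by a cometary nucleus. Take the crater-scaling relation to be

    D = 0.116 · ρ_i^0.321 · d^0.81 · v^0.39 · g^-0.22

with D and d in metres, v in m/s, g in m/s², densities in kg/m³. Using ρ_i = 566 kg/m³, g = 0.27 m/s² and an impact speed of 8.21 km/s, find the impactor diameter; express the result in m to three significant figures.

Rearranging for d: d = [D / (0.116 · 566^0.321 · 8210^0.39 · 0.27^-0.22)]^(1/0.81).
566^0.321 = 7.650
8210^0.39 = 33.62
0.27^-0.22 = 1.334
Denominator = 0.116 × 7.650 × 33.62 × 1.334 = 39.80
D / 39.80 = 636 / 39.80 = 15.98
d = 15.98^(1/0.81) = 15.98^1.2346 = 30.62 m

d ≈ 30.6 m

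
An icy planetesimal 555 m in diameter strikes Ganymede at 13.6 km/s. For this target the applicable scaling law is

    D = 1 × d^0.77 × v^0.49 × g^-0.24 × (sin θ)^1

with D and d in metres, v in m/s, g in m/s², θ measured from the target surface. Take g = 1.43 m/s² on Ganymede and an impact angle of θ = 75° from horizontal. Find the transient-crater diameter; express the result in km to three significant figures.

In SI units: v = 13600 m/s.
d^0.77 = 555^0.77 = 129.7
v^0.49 = 13600^0.49 = 106.0
g^-0.24 = 1.43^-0.24 = 0.9177
(sin 75°)^1 = 0.9659^1 = 0.9659
D = 1 × 129.7 × 106.0 × 0.9177 × 0.9659 = 12186 m
   = 12.19 km

D ≈ 12.2 km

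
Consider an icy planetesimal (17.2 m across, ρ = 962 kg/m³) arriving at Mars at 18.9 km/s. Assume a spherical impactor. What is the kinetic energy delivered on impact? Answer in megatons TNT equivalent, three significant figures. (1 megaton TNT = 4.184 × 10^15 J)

v = 18900 m/s.
Mass m = (π/6) ρ d³ = (π/6) × 962 × (17.2)³ = 2.563 × 10^6 kg
E = ½ m v² = 0.5 × 2.563 × 10^6 × (18900)² = 4.578 × 10^14 J
   = 4.578 × 10^14 / 4.184×10^15 = 0.1094 Mt

E ≈ 0.109 Mt TNT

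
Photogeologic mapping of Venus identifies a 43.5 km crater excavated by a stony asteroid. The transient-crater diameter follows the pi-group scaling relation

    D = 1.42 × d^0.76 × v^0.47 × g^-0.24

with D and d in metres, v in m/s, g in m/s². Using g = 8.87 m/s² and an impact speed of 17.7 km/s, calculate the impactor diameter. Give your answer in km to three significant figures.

Rearranging for d: d = [D / (1.42 · 17700^0.47 · 8.87^-0.24)]^(1/0.76).
D = 43500 m.
17700^0.47 = 99.21
8.87^-0.24 = 0.5922
Denominator = 1.42 × 99.21 × 0.5922 = 83.43
D / 83.43 = 43500 / 83.43 = 521.4
d = 521.4^(1/0.76) = 521.4^1.3158 = 3761 m

d ≈ 3.76 km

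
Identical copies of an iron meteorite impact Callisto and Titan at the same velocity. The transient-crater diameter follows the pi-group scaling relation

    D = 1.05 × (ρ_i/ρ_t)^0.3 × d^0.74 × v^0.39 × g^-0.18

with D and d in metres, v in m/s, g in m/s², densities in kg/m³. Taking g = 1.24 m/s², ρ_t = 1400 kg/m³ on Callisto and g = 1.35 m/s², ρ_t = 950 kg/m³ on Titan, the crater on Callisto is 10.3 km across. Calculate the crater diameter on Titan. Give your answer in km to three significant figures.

D ≈ 11.4 km

The impactor-only factors (d, v, ρ_i) cancel in the ratio, leaving D_Titan/D_Callisto = (g_Titan/g_Callisto)^-0.18 · (ρ_t,Callisto/ρ_t,Titan)^0.3.
(1.35/1.24)^-0.18 = 1.089^-0.18 = 0.9848
(1400/950)^0.3 = 1.474^0.3 = 1.123
Ratio = 0.9848 × 1.123 = 1.106
D_Titan = 1.106 × 10.3 km = 11.4 km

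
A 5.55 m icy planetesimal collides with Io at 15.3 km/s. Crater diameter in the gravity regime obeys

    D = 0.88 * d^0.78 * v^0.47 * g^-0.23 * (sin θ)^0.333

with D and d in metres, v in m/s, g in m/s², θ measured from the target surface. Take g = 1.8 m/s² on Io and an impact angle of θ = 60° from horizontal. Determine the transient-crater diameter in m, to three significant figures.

D ≈ 258 m

In SI units: v = 15300 m/s.
d^0.78 = 5.55^0.78 = 3.807
v^0.47 = 15300^0.47 = 92.64
g^-0.23 = 1.8^-0.23 = 0.8735
(sin 60°)^0.333 = 0.8660^0.333 = 0.9532
D = 0.88 × 3.807 × 92.64 × 0.8735 × 0.9532 = 258.4 m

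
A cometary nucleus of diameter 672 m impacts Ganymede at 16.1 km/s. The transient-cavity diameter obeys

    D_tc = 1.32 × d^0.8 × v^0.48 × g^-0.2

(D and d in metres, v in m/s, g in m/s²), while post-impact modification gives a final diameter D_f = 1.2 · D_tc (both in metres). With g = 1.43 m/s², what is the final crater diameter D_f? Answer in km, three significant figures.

v = 16100 m/s.
d^0.8 = 672^0.8 = 182.8
v^0.48 = 16100^0.48 = 104.5
g^-0.2 = 1.43^-0.2 = 0.9310
D_tc = 1.32 × 182.8 × 104.5 × 0.9310 = 23480 m
D_f = 1.2 × 23480 = 28176 m
     = 28.18 km

D_f ≈ 28.2 km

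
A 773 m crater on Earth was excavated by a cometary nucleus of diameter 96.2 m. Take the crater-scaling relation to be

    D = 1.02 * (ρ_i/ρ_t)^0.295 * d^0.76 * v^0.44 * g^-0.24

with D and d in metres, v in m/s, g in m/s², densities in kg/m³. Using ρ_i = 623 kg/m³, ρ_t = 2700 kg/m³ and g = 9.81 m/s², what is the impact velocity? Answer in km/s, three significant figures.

Rearranging for v: v = [D / (1.02 · (623/2700)^0.295 · 96.2^0.76 · 9.81^-0.24)]^(1/0.44).
(623/2700)^0.295 = 0.6488
96.2^0.76 = 32.15
9.81^-0.24 = 0.5781
Denominator = 1.02 × 0.6488 × 32.15 × 0.5781 = 12.30
D / 12.30 = 773 / 12.30 = 62.85
v = 62.85^(1/0.44) = 62.85^2.2727 = 12218 m/s

v ≈ 12.2 km/s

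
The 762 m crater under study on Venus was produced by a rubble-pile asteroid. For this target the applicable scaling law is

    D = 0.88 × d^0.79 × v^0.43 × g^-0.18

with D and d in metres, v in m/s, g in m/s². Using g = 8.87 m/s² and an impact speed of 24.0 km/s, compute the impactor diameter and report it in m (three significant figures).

Rearranging for d: d = [D / (0.88 · 24000^0.43 · 8.87^-0.18)]^(1/0.79).
24000^0.43 = 76.47
8.87^-0.18 = 0.6751
Denominator = 0.88 × 76.47 × 0.6751 = 45.43
D / 45.43 = 762 / 45.43 = 16.77
d = 16.77^(1/0.79) = 16.77^1.2658 = 35.48 m

d ≈ 35.5 m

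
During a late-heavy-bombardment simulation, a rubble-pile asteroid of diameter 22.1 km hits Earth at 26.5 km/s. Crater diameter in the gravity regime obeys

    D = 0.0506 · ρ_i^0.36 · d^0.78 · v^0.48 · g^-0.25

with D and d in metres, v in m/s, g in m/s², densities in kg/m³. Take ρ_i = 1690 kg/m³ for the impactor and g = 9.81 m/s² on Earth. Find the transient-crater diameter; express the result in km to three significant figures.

D ≈ 135 km

In SI units: d = 22100 m, v = 26500 m/s.
ρ_i^0.36 = 1690^0.36 = 14.52
d^0.78 = 22100^0.78 = 2447
v^0.48 = 26500^0.48 = 132.8
g^-0.25 = 9.81^-0.25 = 0.5650
D = 0.0506 × 14.52 × 2447 × 132.8 × 0.5650 = 1.349 × 10^5 m
   = 134.9 km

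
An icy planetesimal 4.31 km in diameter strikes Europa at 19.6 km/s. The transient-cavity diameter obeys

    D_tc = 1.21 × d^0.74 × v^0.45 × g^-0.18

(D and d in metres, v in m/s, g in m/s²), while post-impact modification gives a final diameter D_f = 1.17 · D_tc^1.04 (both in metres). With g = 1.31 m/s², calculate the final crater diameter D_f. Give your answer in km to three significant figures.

D_f ≈ 86.7 km

In SI: d = 4310 m, v = 19600 m/s.
d^0.74 = 4310^0.74 = 489.2
v^0.45 = 19600^0.45 = 85.41
g^-0.18 = 1.31^-0.18 = 0.9526
D_tc = 1.21 × 489.2 × 85.41 × 0.9526 = 48160 m
D_f = 1.17 × (48160)^1.04 = 86732 m
     = 86.73 km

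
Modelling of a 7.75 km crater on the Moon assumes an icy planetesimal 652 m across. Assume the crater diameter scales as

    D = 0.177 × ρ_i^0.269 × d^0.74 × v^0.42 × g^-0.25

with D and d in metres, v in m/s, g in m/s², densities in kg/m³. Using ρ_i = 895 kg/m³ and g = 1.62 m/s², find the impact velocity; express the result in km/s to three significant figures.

v ≈ 21.2 km/s

Rearranging for v: v = [D / (0.177 · 895^0.269 · 652^0.74 · 1.62^-0.25)]^(1/0.42).
D = 7750 m.
895^0.269 = 6.224
652^0.74 = 120.9
1.62^-0.25 = 0.8864
Denominator = 0.177 × 6.224 × 120.9 × 0.8864 = 118.1
D / 118.1 = 7750 / 118.1 = 65.62
v = 65.62^(1/0.42) = 65.62^2.381 = 21201 m/s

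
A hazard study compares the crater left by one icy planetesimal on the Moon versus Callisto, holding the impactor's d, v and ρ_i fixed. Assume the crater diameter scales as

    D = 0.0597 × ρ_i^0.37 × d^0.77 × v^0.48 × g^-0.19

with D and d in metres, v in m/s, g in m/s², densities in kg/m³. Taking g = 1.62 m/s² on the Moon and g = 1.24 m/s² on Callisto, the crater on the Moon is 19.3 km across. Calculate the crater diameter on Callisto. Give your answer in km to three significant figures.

D ≈ 20.3 km

All impactor-dependent factors cancel in the ratio, leaving D_Callisto/D_Moon = (g_Callisto/g_Moon)^-0.19.
(1.24/1.62)^-0.19 = 0.7654^-0.19 = 1.052
D_Callisto = 1.052 × 19.3 km = 20.3 km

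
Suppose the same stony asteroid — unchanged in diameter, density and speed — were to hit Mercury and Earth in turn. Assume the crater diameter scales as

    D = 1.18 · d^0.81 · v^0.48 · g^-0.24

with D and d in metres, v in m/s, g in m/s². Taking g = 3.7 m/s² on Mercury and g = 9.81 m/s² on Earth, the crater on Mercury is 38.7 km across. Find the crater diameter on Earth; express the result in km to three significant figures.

D ≈ 30.6 km

All impactor-dependent factors cancel in the ratio, leaving D_Earth/D_Mercury = (g_Earth/g_Mercury)^-0.24.
(9.81/3.7)^-0.24 = 2.651^-0.24 = 0.7914
D_Earth = 0.7914 × 38.7 km = 30.6 km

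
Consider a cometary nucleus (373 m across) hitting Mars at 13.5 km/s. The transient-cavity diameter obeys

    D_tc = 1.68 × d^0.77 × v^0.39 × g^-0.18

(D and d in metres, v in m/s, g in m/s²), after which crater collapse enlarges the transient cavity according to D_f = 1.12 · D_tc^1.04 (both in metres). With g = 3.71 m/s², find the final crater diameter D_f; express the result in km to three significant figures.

v = 13500 m/s.
d^0.77 = 373^0.77 = 95.55
v^0.39 = 13500^0.39 = 40.82
g^-0.18 = 3.71^-0.18 = 0.7898
D_tc = 1.68 × 95.55 × 40.82 × 0.7898 = 5175 m
D_f = 1.12 × (5175)^1.04 = 8160 m
     = 8.160 km

D_f ≈ 8.16 km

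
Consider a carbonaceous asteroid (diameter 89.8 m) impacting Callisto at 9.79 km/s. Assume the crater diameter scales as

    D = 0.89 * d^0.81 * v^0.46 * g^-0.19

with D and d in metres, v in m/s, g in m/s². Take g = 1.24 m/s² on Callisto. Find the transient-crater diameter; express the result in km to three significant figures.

In SI units: v = 9790 m/s.
d^0.81 = 89.8^0.81 = 38.21
v^0.46 = 9790^0.46 = 68.51
g^-0.19 = 1.24^-0.19 = 0.9600
D = 0.89 × 38.21 × 68.51 × 0.9600 = 2237 m
   = 2.237 km

D ≈ 2.24 km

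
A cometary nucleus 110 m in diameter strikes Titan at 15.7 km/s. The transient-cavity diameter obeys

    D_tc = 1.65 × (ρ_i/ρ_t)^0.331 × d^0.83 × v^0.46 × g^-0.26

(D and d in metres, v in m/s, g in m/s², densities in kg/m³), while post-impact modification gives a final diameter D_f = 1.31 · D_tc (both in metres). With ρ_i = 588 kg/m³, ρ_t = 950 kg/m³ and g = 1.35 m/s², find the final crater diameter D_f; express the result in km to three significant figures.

D_f ≈ 7.18 km

v = 15700 m/s.
(ρ_i/ρ_t)^0.331 = (588/950)^0.331 = 0.8532
d^0.83 = 110^0.83 = 49.47
v^0.46 = 15700^0.46 = 85.14
g^-0.26 = 1.35^-0.26 = 0.9249
D_tc = 1.65 × 0.8532 × 49.47 × 85.14 × 0.9249 = 5484 m
D_f = 1.31 × 5484 = 7184 m
     = 7.184 km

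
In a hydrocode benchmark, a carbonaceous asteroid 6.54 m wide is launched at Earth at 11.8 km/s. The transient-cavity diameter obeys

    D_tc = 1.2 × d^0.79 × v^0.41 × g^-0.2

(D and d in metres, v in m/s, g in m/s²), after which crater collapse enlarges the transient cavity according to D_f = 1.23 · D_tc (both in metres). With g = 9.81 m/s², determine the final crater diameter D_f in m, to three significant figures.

v = 11800 m/s.
d^0.79 = 6.54^0.79 = 4.409
v^0.41 = 11800^0.41 = 46.72
g^-0.2 = 9.81^-0.2 = 0.6334
D_tc = 1.2 × 4.409 × 46.72 × 0.6334 = 156.6 m
D_f = 1.23 × 156.6 = 192.6 m

D_f ≈ 193 m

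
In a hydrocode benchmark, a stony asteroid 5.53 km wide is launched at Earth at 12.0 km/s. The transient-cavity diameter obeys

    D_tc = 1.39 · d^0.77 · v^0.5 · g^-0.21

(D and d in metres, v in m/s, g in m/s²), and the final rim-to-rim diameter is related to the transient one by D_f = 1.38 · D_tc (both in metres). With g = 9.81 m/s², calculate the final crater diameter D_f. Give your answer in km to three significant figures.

In SI: d = 5530 m, v = 12000 m/s.
d^0.77 = 5530^0.77 = 761.9
v^0.5 = 12000^0.5 = 109.5
g^-0.21 = 9.81^-0.21 = 0.6191
D_tc = 1.39 × 761.9 × 109.5 × 0.6191 = 71790 m
D_f = 1.38 × 71790 = 99070 m
     = 99.07 km

D_f ≈ 99.1 km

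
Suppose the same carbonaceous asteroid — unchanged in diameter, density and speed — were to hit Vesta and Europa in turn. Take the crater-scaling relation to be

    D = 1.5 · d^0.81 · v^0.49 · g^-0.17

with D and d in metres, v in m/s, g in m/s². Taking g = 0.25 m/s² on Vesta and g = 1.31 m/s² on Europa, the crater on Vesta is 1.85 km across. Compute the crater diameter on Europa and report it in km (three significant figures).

All impactor-dependent factors cancel in the ratio, leaving D_Europa/D_Vesta = (g_Europa/g_Vesta)^-0.17.
(1.31/0.25)^-0.17 = 5.240^-0.17 = 0.7546
D_Europa = 0.7546 × 1.85 km = 1.40 km

D ≈ 1.40 km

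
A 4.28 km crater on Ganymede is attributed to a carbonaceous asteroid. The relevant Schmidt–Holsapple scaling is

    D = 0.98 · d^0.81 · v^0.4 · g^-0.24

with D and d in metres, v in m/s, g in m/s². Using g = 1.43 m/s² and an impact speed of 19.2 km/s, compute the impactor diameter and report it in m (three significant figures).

d ≈ 266 m

Rearranging for d: d = [D / (0.98 · 19200^0.4 · 1.43^-0.24)]^(1/0.81).
D = 4280 m.
19200^0.4 = 51.68
1.43^-0.24 = 0.9177
Denominator = 0.98 × 51.68 × 0.9177 = 46.48
D / 46.48 = 4280 / 46.48 = 92.08
d = 92.08^(1/0.81) = 92.08^1.2346 = 266.0 m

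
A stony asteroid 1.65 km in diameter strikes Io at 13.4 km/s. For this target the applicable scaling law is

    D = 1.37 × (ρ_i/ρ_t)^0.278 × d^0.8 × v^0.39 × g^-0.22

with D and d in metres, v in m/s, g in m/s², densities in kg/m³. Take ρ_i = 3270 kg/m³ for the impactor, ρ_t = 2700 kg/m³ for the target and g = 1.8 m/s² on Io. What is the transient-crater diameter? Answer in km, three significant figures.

D ≈ 19.4 km

In SI units: d = 1650 m, v = 13400 m/s.
(ρ_i/ρ_t)^0.278 = (3270/2700)^0.278 = 1.055
d^0.8 = 1650^0.8 = 375.0
v^0.39 = 13400^0.39 = 40.70
g^-0.22 = 1.8^-0.22 = 0.8787
D = 1.37 × 1.055 × 375.0 × 40.70 × 0.8787 = 19384 m
   = 19.38 km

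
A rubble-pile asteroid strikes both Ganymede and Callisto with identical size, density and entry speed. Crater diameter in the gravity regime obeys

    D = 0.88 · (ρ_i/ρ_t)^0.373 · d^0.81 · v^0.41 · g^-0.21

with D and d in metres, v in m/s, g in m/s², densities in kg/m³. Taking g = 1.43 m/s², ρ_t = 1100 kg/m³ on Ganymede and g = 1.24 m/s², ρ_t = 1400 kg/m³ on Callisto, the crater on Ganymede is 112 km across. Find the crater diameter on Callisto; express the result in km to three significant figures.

The impactor-only factors (d, v, ρ_i) cancel in the ratio, leaving D_Callisto/D_Ganymede = (g_Callisto/g_Ganymede)^-0.21 · (ρ_t,Ganymede/ρ_t,Callisto)^0.373.
(1.24/1.43)^-0.21 = 0.8671^-0.21 = 1.030
(1100/1400)^0.373 = 0.7857^0.373 = 0.9140
Ratio = 1.030 × 0.9140 = 0.9414
D_Callisto = 0.9414 × 112 km = 105 km

D ≈ 105 km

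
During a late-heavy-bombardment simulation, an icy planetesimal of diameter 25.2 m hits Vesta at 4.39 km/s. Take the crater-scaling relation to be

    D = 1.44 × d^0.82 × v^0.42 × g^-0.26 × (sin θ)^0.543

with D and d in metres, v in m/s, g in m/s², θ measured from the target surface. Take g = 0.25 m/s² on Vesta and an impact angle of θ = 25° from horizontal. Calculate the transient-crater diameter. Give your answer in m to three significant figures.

In SI units: v = 4390 m/s.
d^0.82 = 25.2^0.82 = 14.10
v^0.42 = 4390^0.42 = 33.87
g^-0.26 = 0.25^-0.26 = 1.434
(sin 25°)^0.543 = 0.4226^0.543 = 0.6264
D = 1.44 × 14.10 × 33.87 × 1.434 × 0.6264 = 617.7 m

D ≈ 618 m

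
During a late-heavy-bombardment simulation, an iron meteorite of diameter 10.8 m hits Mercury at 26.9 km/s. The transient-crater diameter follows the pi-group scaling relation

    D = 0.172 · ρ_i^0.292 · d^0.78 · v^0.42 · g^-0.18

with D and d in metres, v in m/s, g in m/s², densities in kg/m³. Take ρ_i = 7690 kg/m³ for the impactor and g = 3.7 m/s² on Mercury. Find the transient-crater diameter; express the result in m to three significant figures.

D ≈ 860 m

In SI units: v = 26900 m/s.
ρ_i^0.292 = 7690^0.292 = 13.64
d^0.78 = 10.8^0.78 = 6.398
v^0.42 = 26900^0.42 = 72.53
g^-0.18 = 3.7^-0.18 = 0.7902
D = 0.172 × 13.64 × 6.398 × 72.53 × 0.7902 = 860.3 m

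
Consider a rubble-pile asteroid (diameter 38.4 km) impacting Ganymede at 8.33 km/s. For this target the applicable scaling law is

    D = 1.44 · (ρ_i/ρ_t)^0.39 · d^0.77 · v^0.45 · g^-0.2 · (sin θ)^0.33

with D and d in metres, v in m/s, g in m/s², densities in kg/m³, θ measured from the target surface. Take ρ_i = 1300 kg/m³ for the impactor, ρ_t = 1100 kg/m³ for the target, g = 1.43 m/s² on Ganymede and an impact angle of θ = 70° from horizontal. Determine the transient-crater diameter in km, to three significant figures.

In SI units: d = 38400 m, v = 8330 m/s.
(ρ_i/ρ_t)^0.39 = (1300/1100)^0.39 = 1.067
d^0.77 = 38400^0.77 = 3388
v^0.45 = 8330^0.45 = 58.12
g^-0.2 = 1.43^-0.2 = 0.9310
(sin 70°)^0.33 = 0.9397^0.33 = 0.9797
D = 1.44 × 1.067 × 3388 × 58.12 × 0.9310 × 0.9797 = 2.760 × 10^5 m
   = 276.0 km

D ≈ 276 km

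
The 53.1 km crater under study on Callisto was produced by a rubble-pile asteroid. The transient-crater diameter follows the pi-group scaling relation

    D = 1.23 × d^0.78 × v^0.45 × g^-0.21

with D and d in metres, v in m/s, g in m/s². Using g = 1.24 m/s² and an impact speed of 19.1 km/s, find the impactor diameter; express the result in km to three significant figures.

Rearranging for d: d = [D / (1.23 · 19100^0.45 · 1.24^-0.21)]^(1/0.78).
D = 53100 m.
19100^0.45 = 84.42
1.24^-0.21 = 0.9558
Denominator = 1.23 × 84.42 × 0.9558 = 99.25
D / 99.25 = 53100 / 99.25 = 535.0
d = 535.0^(1/0.78) = 535.0^1.2821 = 3148 m

d ≈ 3.15 km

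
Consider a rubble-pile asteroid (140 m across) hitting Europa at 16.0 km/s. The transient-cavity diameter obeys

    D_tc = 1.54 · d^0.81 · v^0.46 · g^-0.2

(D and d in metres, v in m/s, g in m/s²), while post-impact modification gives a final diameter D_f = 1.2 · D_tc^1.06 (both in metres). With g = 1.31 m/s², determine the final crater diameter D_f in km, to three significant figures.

D_f ≈ 14.0 km

v = 16000 m/s.
d^0.81 = 140^0.81 = 54.75
v^0.46 = 16000^0.46 = 85.88
g^-0.2 = 1.31^-0.2 = 0.9474
D_tc = 1.54 × 54.75 × 85.88 × 0.9474 = 6860 m
D_f = 1.2 × (6860)^1.06 = 13986 m
     = 13.99 km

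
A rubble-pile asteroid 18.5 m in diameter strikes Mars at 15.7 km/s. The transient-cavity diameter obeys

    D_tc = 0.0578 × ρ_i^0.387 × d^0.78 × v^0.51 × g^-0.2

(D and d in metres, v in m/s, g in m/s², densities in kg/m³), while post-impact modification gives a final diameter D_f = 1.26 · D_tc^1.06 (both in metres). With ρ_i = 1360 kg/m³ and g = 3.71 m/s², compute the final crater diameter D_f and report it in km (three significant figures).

v = 15700 m/s.
ρ_i^0.387 = 1360^0.387 = 16.32
d^0.78 = 18.5^0.78 = 9.736
v^0.51 = 15700^0.51 = 138.0
g^-0.2 = 3.71^-0.2 = 0.7694
D_tc = 0.0578 × 16.32 × 9.736 × 138.0 × 0.7694 = 975.1 m
D_f = 1.26 × (975.1)^1.06 = 1857 m
     = 1.857 km

D_f ≈ 1.86 km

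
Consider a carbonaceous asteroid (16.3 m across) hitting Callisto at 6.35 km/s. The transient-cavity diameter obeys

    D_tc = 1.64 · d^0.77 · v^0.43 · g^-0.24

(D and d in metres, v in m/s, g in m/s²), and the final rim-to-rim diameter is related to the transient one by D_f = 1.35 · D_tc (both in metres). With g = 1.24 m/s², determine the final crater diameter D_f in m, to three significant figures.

v = 6350 m/s.
d^0.77 = 16.3^0.77 = 8.578
v^0.43 = 6350^0.43 = 43.17
g^-0.24 = 1.24^-0.24 = 0.9497
D_tc = 1.64 × 8.578 × 43.17 × 0.9497 = 576.8 m
D_f = 1.35 × 576.8 = 778.7 m

D_f ≈ 779 m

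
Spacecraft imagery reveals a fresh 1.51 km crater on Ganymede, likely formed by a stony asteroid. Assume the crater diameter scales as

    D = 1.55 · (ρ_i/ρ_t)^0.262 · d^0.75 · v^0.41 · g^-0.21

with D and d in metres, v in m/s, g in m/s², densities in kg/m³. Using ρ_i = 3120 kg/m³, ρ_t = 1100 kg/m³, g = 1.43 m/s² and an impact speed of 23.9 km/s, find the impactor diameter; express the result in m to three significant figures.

d ≈ 30.0 m

Rearranging for d: d = [D / (1.55 · (3120/1100)^0.262 · 23900^0.41 · 1.43^-0.21)]^(1/0.75).
D = 1510 m.
(3120/1100)^0.262 = 1.314
23900^0.41 = 62.39
1.43^-0.21 = 0.9276
Denominator = 1.55 × 1.314 × 62.39 × 0.9276 = 117.9
D / 117.9 = 1510 / 117.9 = 12.81
d = 12.81^(1/0.75) = 12.81^1.3333 = 29.97 m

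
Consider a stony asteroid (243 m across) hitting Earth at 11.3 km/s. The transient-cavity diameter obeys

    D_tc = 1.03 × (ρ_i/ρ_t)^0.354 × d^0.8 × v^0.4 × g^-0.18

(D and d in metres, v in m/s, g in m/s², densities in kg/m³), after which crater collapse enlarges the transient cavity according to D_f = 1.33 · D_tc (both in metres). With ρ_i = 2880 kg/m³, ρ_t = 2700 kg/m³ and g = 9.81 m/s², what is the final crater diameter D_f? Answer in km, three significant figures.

D_f ≈ 3.15 km

v = 11300 m/s.
(ρ_i/ρ_t)^0.354 = (2880/2700)^0.354 = 1.023
d^0.8 = 243^0.8 = 81.00
v^0.4 = 11300^0.4 = 41.81
g^-0.18 = 9.81^-0.18 = 0.6630
D_tc = 1.03 × 1.023 × 81.00 × 41.81 × 0.6630 = 2366 m
D_f = 1.33 × 2366 = 3147 m
     = 3.147 km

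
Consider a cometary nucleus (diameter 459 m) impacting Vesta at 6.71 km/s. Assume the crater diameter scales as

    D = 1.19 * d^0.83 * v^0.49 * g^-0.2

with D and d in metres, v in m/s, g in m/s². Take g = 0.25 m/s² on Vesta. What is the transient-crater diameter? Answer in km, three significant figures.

In SI units: v = 6710 m/s.
d^0.83 = 459^0.83 = 161.9
v^0.49 = 6710^0.49 = 75.01
g^-0.2 = 0.25^-0.2 = 1.320
D = 1.19 × 161.9 × 75.01 × 1.320 = 19076 m
   = 19.08 km

D ≈ 19.1 km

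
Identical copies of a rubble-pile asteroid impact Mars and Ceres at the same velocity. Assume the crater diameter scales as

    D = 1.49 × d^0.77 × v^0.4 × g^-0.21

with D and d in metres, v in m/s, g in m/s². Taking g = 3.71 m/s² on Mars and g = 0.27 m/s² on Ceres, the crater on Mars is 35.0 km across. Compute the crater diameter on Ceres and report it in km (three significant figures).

D ≈ 60.7 km

All impactor-dependent factors cancel in the ratio, leaving D_Ceres/D_Mars = (g_Ceres/g_Mars)^-0.21.
(0.27/3.71)^-0.21 = 0.07278^-0.21 = 1.734
D_Ceres = 1.734 × 35.0 km = 60.7 km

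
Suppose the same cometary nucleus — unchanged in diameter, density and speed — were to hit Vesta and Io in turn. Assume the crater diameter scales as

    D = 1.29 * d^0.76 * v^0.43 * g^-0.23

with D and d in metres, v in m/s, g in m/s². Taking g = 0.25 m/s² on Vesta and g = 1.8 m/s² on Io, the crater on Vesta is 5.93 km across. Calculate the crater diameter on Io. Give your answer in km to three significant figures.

All impactor-dependent factors cancel in the ratio, leaving D_Io/D_Vesta = (g_Io/g_Vesta)^-0.23.
(1.8/0.25)^-0.23 = 7.200^-0.23 = 0.6351
D_Io = 0.6351 × 5.93 km = 3.77 km

D ≈ 3.77 km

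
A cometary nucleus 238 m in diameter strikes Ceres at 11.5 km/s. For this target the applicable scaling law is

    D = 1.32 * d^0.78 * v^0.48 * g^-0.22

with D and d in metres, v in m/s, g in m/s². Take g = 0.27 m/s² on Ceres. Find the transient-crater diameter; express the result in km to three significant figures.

D ≈ 11.2 km

In SI units: v = 11500 m/s.
d^0.78 = 238^0.78 = 71.41
v^0.48 = 11500^0.48 = 88.95
g^-0.22 = 0.27^-0.22 = 1.334
D = 1.32 × 71.41 × 88.95 × 1.334 = 11185 m
   = 11.18 km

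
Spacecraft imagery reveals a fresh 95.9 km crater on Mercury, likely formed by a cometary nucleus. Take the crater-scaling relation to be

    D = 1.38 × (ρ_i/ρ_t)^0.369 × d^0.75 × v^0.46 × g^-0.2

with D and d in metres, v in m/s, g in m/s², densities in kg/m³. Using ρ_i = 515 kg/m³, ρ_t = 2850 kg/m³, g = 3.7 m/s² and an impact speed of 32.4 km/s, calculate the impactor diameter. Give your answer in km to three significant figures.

Rearranging for d: d = [D / (1.38 · (515/2850)^0.369 · 32400^0.46 · 3.7^-0.2)]^(1/0.75).
D = 95900 m.
(515/2850)^0.369 = 0.5319
32400^0.46 = 118.8
3.7^-0.2 = 0.7698
Denominator = 1.38 × 0.5319 × 118.8 × 0.7698 = 67.13
D / 67.13 = 95900 / 67.13 = 1429
d = 1429^(1/0.75) = 1429^1.3333 = 16092 m

d ≈ 16.1 km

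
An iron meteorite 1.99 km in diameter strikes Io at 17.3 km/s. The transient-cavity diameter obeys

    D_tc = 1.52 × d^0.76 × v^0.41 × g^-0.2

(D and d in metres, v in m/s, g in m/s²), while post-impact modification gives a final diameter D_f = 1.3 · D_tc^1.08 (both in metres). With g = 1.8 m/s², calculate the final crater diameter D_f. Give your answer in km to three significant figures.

In SI: d = 1990 m, v = 17300 m/s.
d^0.76 = 1990^0.76 = 321.5
v^0.41 = 17300^0.41 = 54.65
g^-0.2 = 1.8^-0.2 = 0.8891
D_tc = 1.52 × 321.5 × 54.65 × 0.8891 = 23740 m
D_f = 1.3 × (23740)^1.08 = 69098 m
     = 69.10 km

D_f ≈ 69.1 km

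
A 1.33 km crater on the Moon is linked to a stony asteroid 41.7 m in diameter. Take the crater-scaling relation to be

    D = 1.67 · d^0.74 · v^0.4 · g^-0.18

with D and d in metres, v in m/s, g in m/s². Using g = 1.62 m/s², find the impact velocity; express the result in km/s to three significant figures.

Rearranging for v: v = [D / (1.67 · 41.7^0.74 · 1.62^-0.18)]^(1/0.4).
D = 1330 m.
41.7^0.74 = 15.81
1.62^-0.18 = 0.9168
Denominator = 1.67 × 15.81 × 0.9168 = 24.21
D / 24.21 = 1330 / 24.21 = 54.94
v = 54.94^(1/0.4) = 54.94^2.5 = 22373 m/s

v ≈ 22.4 km/s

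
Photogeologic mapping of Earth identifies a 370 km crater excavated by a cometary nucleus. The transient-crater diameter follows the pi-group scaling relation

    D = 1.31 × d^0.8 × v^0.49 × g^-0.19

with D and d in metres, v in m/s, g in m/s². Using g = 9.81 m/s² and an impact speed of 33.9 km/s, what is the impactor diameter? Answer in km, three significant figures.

Rearranging for d: d = [D / (1.31 · 33900^0.49 · 9.81^-0.19)]^(1/0.8).
D = 370000 m.
33900^0.49 = 165.9
9.81^-0.19 = 0.6480
Denominator = 1.31 × 165.9 × 0.6480 = 140.8
D / 140.8 = 370000 / 140.8 = 2628
d = 2628^(1/0.8) = 2628^1.25 = 18816 m

d ≈ 18.8 km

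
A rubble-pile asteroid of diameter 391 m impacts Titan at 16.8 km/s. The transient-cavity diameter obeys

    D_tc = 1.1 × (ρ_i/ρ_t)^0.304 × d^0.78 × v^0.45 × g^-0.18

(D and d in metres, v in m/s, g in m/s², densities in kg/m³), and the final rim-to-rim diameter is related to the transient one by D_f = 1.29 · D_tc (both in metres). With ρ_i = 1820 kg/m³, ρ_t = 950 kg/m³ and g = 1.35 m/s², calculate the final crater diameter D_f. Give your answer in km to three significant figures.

D_f ≈ 13.7 km

v = 16800 m/s.
(ρ_i/ρ_t)^0.304 = (1820/950)^0.304 = 1.219
d^0.78 = 391^0.78 = 105.2
v^0.45 = 16800^0.45 = 79.69
g^-0.18 = 1.35^-0.18 = 0.9474
D_tc = 1.1 × 1.219 × 105.2 × 79.69 × 0.9474 = 10650 m
D_f = 1.29 × 10650 = 13738 m
     = 13.74 km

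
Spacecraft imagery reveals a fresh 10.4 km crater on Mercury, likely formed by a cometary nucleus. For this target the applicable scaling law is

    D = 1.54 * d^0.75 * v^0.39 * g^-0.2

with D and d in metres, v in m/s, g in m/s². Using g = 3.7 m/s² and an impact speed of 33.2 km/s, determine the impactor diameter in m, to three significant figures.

d ≈ 806 m

Rearranging for d: d = [D / (1.54 · 33200^0.39 · 3.7^-0.2)]^(1/0.75).
D = 10400 m.
33200^0.39 = 57.98
3.7^-0.2 = 0.7698
Denominator = 1.54 × 57.98 × 0.7698 = 68.73
D / 68.73 = 10400 / 68.73 = 151.3
d = 151.3^(1/0.75) = 151.3^1.3333 = 806.1 m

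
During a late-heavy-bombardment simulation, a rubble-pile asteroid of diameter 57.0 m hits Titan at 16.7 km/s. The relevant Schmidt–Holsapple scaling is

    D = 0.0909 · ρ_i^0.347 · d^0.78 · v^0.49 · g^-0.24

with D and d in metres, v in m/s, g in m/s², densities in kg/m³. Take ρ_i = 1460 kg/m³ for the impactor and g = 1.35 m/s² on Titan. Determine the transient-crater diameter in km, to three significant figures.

D ≈ 2.91 km

In SI units: v = 16700 m/s.
ρ_i^0.347 = 1460^0.347 = 12.53
d^0.78 = 57^0.78 = 23.42
v^0.49 = 16700^0.49 = 117.3
g^-0.24 = 1.35^-0.24 = 0.9305
D = 0.0909 × 12.53 × 23.42 × 117.3 × 0.9305 = 2911 m
   = 2.911 km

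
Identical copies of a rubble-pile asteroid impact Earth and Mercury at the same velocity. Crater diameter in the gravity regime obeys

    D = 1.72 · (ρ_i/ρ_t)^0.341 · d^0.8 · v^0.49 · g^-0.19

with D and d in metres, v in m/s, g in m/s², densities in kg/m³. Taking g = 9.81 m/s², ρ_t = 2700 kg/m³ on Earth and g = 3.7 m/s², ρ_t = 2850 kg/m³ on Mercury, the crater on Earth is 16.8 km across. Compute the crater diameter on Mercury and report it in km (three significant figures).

D ≈ 19.9 km

The impactor-only factors (d, v, ρ_i) cancel in the ratio, leaving D_Mercury/D_Earth = (g_Mercury/g_Earth)^-0.19 · (ρ_t,Earth/ρ_t,Mercury)^0.341.
(3.7/9.81)^-0.19 = 0.3772^-0.19 = 1.204
(2700/2850)^0.341 = 0.9474^0.341 = 0.9817
Ratio = 1.204 × 0.9817 = 1.182
D_Mercury = 1.182 × 16.8 km = 19.9 km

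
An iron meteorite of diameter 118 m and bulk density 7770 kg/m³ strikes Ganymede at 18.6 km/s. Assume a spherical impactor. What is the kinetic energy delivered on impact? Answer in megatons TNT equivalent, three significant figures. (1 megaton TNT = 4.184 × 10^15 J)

E ≈ 276 Mt TNT

v = 18600 m/s.
Mass m = (π/6) ρ d³ = (π/6) × 7770 × (118)³ = 6.684 × 10^9 kg
E = ½ m v² = 0.5 × 6.684 × 10^9 × (18600)² = 1.156 × 10^18 J
   = 1.156 × 10^18 / 4.184×10^15 = 276.3 Mt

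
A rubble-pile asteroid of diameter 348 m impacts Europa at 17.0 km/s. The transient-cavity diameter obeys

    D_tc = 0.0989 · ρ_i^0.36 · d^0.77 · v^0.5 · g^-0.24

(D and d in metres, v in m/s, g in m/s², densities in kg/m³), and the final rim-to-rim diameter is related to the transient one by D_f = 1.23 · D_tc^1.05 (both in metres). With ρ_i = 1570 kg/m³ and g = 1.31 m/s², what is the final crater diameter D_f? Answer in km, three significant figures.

v = 17000 m/s.
ρ_i^0.36 = 1570^0.36 = 14.14
d^0.77 = 348^0.77 = 90.58
v^0.5 = 17000^0.5 = 130.4
g^-0.24 = 1.31^-0.24 = 0.9372
D_tc = 0.0989 × 14.14 × 90.58 × 130.4 × 0.9372 = 15480 m
D_f = 1.23 × (15480)^1.05 = 30844 m
     = 30.84 km

D_f ≈ 30.8 km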